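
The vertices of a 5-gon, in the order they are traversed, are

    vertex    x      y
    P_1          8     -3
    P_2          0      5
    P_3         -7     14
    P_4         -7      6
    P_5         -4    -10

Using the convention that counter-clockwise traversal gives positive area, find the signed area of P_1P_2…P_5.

Σ = (40) + (35) + (56) + (94) + (92) = 317
Signed area = Σ/2 = 158.5 (positive ⇒ counter-clockwise traversal).

158.5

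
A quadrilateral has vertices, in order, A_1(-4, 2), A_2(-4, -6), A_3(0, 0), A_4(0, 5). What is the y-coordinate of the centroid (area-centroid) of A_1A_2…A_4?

Apply Gauss's area formula. First the cross-terms c_i = x_i·y_{i+1} − x_{i+1}·y_i:
  32, 0, 0, 20  ⇒  2A = 52, A = 26.
Then Σ (y_i + y_{i+1})·c_i = 12, so ȳ = 12 / (6·26) = 1/13.

1/13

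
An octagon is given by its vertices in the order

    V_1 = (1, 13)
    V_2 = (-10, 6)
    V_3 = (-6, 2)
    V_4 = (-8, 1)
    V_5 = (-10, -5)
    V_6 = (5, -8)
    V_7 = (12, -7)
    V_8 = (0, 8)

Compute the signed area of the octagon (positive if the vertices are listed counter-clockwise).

Apply Gauss's area formula: 2A = Σ (x_i·y_{i+1} − x_{i+1}·y_i), indices taken mod 8.
V_1→V_2: (1)(6) − (-10)(13) = 136
V_2→V_3: (-10)(2) − (-6)(6) = 16
V_3→V_4: (-6)(1) − (-8)(2) = 10
V_4→V_5: (-8)(-5) − (-10)(1) = 50
V_5→V_6: (-10)(-8) − (5)(-5) = 105
V_6→V_7: (5)(-7) − (12)(-8) = 61
V_7→V_8: (12)(8) − (0)(-7) = 96
V_8→V_1: (0)(13) − (1)(8) = -8
Σ = 466
Signed area = Σ/2 = 233 (positive ⇒ counter-clockwise traversal).

233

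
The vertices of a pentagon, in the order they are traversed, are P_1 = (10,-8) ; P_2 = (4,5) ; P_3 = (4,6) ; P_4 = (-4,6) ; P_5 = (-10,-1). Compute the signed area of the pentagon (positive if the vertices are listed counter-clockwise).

144

Apply Gauss's area formula: 2A = Σ (x_i·y_{i+1} − x_{i+1}·y_i), indices taken mod 5.
P_1→P_2: (10)(5) − (4)(-8) = 82
P_2→P_3: (4)(6) − (4)(5) = 4
P_3→P_4: (4)(6) − (-4)(6) = 48
P_4→P_5: (-4)(-1) − (-10)(6) = 64
P_5→P_1: (-10)(-8) − (10)(-1) = 90
Σ = 288
Signed area = Σ/2 = 144 (positive ⇒ counter-clockwise traversal).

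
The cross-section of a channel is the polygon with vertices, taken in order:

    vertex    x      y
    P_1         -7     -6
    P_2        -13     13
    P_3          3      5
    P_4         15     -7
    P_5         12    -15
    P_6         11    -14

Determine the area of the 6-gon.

P_1→P_2: (-7)(13) − (-13)(-6) = -169
P_2→P_3: (-13)(5) − (3)(13) = -104
P_3→P_4: (3)(-7) − (15)(5) = -96
P_4→P_5: (15)(-15) − (12)(-7) = -141
P_5→P_6: (12)(-14) − (11)(-15) = -3
P_6→P_1: (11)(-6) − (-7)(-14) = -164
Σ = -677
Area = |Σ|/2 = 338.5.

338.5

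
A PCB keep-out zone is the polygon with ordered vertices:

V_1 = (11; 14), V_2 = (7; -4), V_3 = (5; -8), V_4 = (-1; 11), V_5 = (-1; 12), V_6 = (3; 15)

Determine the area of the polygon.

153

Apply the surveyor's formula: 2A = Σ (x_i·y_{i+1} − x_{i+1}·y_i), indices taken mod 6.
Σ = (-142) + (-36) + (47) + (-1) + (-51) + (-123) = -306
Area = |Σ|/2 = 153.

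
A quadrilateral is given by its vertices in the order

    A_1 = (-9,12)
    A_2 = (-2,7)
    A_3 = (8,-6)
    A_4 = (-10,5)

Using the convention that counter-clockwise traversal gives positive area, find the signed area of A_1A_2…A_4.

Apply Gauss's area formula: 2A = Σ (x_i·y_{i+1} − x_{i+1}·y_i), indices taken mod 4.
Σ = (-39) + (-44) + (-20) + (-75) = -178
Signed area = Σ/2 = -89 (negative ⇒ clockwise traversal).

-89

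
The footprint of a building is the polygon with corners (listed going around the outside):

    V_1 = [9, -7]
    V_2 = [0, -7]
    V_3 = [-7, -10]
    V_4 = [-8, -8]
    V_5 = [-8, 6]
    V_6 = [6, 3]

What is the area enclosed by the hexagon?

188.5

Cross-terms: -63, -49, -24, -112, -60, -69  ⇒  Σ = -377
Area = |Σ|/2 = 188.5.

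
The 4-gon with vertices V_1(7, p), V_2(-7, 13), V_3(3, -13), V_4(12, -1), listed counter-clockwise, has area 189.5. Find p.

The doubled signed area Σ (x_i y_{i+1} − x_{i+1} y_i) is linear in p.
With p=0 it equals 303; the coefficient of p is 19 (from the two edges through V_1).
So 19·p + 303 = 2·189.5 = 379 ⇒ p = 4.

4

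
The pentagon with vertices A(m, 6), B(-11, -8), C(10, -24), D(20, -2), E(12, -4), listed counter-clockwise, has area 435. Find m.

4

Write out the shoelace sum; only the two edges meeting at A involve m:
2·Area = [(12·6 − m·(-4)) + (m·(-8) − (-11)·6)] + 748
       = -4·m + 886 = 870
⇒ m = 4.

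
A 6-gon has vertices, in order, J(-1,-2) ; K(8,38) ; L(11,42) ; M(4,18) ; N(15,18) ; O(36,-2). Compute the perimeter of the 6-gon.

|JK| = √((9)² + (40)²) = √1681 = 41
|KL| = √((3)² + (4)²) = √25 = 5
|LM| = √((-7)² + (-24)²) = √625 = 25
|MN| = √((11)² + (0)²) = √121 = 11
|NO| = √((21)² + (-20)²) = √841 = 29
|OJ| = √((-37)² + (0)²) = √1369 = 37
Perimeter = 41 + 5 + 25 + 11 + 29 + 37 = 148.

148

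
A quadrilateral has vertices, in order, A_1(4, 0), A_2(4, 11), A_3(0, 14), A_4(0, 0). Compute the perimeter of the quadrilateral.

|A_1A_2| = √((0)² + (11)²) = √121 = 11
|A_2A_3| = √((-4)² + (3)²) = √25 = 5
|A_3A_4| = √((0)² + (-14)²) = √196 = 14
|A_4A_1| = √((4)² + (0)²) = √16 = 4
Perimeter = 11 + 5 + 14 + 4 = 34.

34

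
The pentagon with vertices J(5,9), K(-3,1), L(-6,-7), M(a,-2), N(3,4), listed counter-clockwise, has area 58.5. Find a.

3

The doubled signed area Σ (x_i y_{i+1} − x_{i+1} y_i) is linear in a.
With a=0 it equals 84; the coefficient of a is 11 (from the two edges through M).
So 11·a + 84 = 2·58.5 = 117 ⇒ a = 3.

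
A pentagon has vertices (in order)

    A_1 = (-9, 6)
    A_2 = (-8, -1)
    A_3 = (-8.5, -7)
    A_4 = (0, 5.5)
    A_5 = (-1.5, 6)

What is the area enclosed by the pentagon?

55.5

Apply the surveyor's formula: 2A = Σ (x_i·y_{i+1} − x_{i+1}·y_i), indices taken mod 5.
Cross-terms: 57, 47.5, -46.75, 8.25, 45  ⇒  Σ = 111
Area = |Σ|/2 = 55.5.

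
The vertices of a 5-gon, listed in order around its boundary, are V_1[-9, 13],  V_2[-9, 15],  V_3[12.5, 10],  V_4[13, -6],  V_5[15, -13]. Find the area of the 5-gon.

250.75

Apply Gauss's area formula: 2A = Σ (x_i·y_{i+1} − x_{i+1}·y_i), indices taken mod 5.
Σ = (-18) + (-277.5) + (-205) + (-79) + (78) = -501.5
Area = |Σ|/2 = 250.75.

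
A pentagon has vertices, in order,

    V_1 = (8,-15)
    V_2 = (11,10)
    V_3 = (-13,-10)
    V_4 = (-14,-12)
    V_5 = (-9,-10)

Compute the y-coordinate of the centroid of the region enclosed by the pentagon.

-29/6

Apply the shoelace formula. First the cross-terms c_i = x_i·y_{i+1} − x_{i+1}·y_i:
  245, 20, 16, 32, 215  ⇒  2A = 528, A = 264.
Then Σ (y_i + y_{i+1})·c_i = -7656, so ȳ = -7656 / (6·264) = -29/6.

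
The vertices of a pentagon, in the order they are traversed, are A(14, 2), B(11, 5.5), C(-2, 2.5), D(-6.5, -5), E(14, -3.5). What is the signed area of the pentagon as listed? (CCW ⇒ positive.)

144.75

Apply the surveyor's formula: 2A = Σ (x_i·y_{i+1} − x_{i+1}·y_i), indices taken mod 5.
Σ = (55) + (38.5) + (26.25) + (92.75) + (77) = 289.5
Signed area = Σ/2 = 144.75 (positive ⇒ counter-clockwise traversal).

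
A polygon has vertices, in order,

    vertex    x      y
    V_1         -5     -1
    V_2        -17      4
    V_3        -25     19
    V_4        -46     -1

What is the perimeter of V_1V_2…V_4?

|V_1V_2| = √((-12)² + (5)²) = √169 = 13
|V_2V_3| = √((-8)² + (15)²) = √289 = 17
|V_3V_4| = √((-21)² + (-20)²) = √841 = 29
|V_4V_1| = √((41)² + (0)²) = √1681 = 41
Perimeter = 13 + 17 + 29 + 41 = 100.

100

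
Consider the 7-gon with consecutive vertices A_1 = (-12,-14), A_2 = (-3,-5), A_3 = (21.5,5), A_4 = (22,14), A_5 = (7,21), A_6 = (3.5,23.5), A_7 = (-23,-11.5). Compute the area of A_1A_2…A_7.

Apply Gauss's area formula: 2A = Σ (x_i·y_{i+1} − x_{i+1}·y_i), indices taken mod 7.
A_1→A_2: (-12)(-5) − (-3)(-14) = 18
A_2→A_3: (-3)(5) − (21.5)(-5) = 92.5
A_3→A_4: (21.5)(14) − (22)(5) = 191
A_4→A_5: (22)(21) − (7)(14) = 364
A_5→A_6: (7)(23.5) − (3.5)(21) = 91
A_6→A_7: (3.5)(-11.5) − (-23)(23.5) = 500.25
A_7→A_1: (-23)(-14) − (-12)(-11.5) = 184
Σ = 1440.75
Area = |Σ|/2 = 720.375.

720.375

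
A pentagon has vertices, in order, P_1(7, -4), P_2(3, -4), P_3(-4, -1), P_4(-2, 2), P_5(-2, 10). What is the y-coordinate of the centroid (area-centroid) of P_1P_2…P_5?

Apply the shoelace formula. First the cross-terms c_i = x_i·y_{i+1} − x_{i+1}·y_i:
  -16, -19, -10, -16, -62  ⇒  2A = -123, A = -61.5.
Then Σ (y_i + y_{i+1})·c_i = -351, so ȳ = -351 / (6·(-61.5)) = 39/41.

39/41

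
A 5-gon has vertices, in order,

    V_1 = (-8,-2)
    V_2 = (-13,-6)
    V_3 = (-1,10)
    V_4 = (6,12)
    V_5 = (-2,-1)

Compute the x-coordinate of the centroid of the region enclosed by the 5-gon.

-199/86

Apply the surveyor's formula. First the cross-terms c_i = x_i·y_{i+1} − x_{i+1}·y_i:
  22, -136, -72, 18, -4  ⇒  2A = -172, A = -86.
Then Σ (x_i + x_{i+1})·c_i = 1194, so x̄ = 1194 / (6·(-86)) = -199/86.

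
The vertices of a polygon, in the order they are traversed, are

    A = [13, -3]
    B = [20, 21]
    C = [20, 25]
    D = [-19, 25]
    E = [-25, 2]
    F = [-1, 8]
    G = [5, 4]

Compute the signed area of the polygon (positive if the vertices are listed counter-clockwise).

Apply Gauss's area formula: 2A = Σ (x_i·y_{i+1} − x_{i+1}·y_i), indices taken mod 7.
Cross-terms: 333, 80, 975, 587, -198, -44, -67  ⇒  Σ = 1666
Signed area = Σ/2 = 833 (positive ⇒ counter-clockwise traversal).

833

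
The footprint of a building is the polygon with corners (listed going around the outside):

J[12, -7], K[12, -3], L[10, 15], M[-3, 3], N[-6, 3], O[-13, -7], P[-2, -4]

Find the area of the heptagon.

261.5

Cross-terms: 48, 210, 75, 9, 81, 38, 62  ⇒  Σ = 523
Area = |Σ|/2 = 261.5.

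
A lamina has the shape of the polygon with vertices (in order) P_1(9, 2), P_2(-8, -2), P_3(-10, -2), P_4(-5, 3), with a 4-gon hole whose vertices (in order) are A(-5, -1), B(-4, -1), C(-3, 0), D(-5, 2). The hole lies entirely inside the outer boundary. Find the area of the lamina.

Outer boundary:
Σ = (-2) + (-4) + (-40) + (-37) = -83
Area = |Σ|/2 = 41.5.
Hole:
Σ = (1) + (-3) + (-6) + (15) = 7
Area = |Σ|/2 = 3.5.
Net area = 41.5 − 3.5 = 38.

38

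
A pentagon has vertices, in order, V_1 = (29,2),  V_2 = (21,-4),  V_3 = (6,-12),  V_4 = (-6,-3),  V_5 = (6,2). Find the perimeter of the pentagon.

|V_1V_2| = √((-8)² + (-6)²) = √100 = 10
|V_2V_3| = √((-15)² + (-8)²) = √289 = 17
|V_3V_4| = √((-12)² + (9)²) = √225 = 15
|V_4V_5| = √((12)² + (5)²) = √169 = 13
|V_5V_1| = √((23)² + (0)²) = √529 = 23
Perimeter = 10 + 17 + 15 + 13 + 23 = 78.

78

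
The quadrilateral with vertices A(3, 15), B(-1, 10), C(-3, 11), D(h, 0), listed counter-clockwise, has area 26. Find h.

-3

The doubled signed area Σ (x_i y_{i+1} − x_{i+1} y_i) is linear in h.
With h=0 it equals 64; the coefficient of h is 4 (from the two edges through D).
So 4·h + 64 = 2·26 = 52 ⇒ h = -3.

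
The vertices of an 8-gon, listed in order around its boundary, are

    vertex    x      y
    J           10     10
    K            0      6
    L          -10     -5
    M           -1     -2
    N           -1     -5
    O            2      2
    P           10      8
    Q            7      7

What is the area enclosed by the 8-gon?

78

Σ = (60) + (60) + (15) + (3) + (8) + (-4) + (14) + (0) = 156
Area = |Σ|/2 = 78.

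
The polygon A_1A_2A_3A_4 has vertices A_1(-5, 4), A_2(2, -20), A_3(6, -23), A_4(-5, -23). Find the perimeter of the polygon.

68

|A_1A_2| = √((7)² + (-24)²) = √625 = 25
|A_2A_3| = √((4)² + (-3)²) = √25 = 5
|A_3A_4| = √((-11)² + (0)²) = √121 = 11
|A_4A_1| = √((0)² + (27)²) = √729 = 27
Perimeter = 25 + 5 + 11 + 27 = 68.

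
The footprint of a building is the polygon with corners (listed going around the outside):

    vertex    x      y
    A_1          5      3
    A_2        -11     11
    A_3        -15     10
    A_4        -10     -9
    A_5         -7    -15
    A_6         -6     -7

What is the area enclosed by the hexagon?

A_1→A_2: (5)(11) − (-11)(3) = 88
A_2→A_3: (-11)(10) − (-15)(11) = 55
A_3→A_4: (-15)(-9) − (-10)(10) = 235
A_4→A_5: (-10)(-15) − (-7)(-9) = 87
A_5→A_6: (-7)(-7) − (-6)(-15) = -41
A_6→A_1: (-6)(3) − (5)(-7) = 17
Σ = 441
Area = |Σ|/2 = 220.5.

220.5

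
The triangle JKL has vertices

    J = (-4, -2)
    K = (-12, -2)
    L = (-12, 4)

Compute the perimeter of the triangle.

|JK| = √((-8)² + (0)²) = √64 = 8
|KL| = √((0)² + (6)²) = √36 = 6
|LJ| = √((8)² + (-6)²) = √100 = 10
Perimeter = 8 + 6 + 10 = 24.

24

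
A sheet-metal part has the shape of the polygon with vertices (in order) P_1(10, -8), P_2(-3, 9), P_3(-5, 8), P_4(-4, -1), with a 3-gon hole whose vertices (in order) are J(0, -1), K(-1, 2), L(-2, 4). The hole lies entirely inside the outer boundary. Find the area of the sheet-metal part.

Outer boundary:
Apply Gauss's area formula: 2A = Σ (x_i·y_{i+1} − x_{i+1}·y_i), indices taken mod 4.
Σ = (66) + (21) + (37) + (42) = 166
Area = |Σ|/2 = 83.
Hole:
Apply Gauss's area formula: 2A = Σ (x_i·y_{i+1} − x_{i+1}·y_i), indices taken mod 3.
J→K: (0)(2) − (-1)(-1) = -1
K→L: (-1)(4) − (-2)(2) = 0
L→J: (-2)(-1) − (0)(4) = 2
Σ = 1
Area = |Σ|/2 = 0.5.
Net area = 83 − 0.5 = 82.5.

82.5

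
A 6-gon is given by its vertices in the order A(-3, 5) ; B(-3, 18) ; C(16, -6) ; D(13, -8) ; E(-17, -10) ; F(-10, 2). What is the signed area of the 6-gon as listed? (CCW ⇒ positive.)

-401.5

A→B: (-3)(18) − (-3)(5) = -39
B→C: (-3)(-6) − (16)(18) = -270
C→D: (16)(-8) − (13)(-6) = -50
D→E: (13)(-10) − (-17)(-8) = -266
E→F: (-17)(2) − (-10)(-10) = -134
F→A: (-10)(5) − (-3)(2) = -44
Σ = -803
Signed area = Σ/2 = -401.5 (negative ⇒ clockwise traversal).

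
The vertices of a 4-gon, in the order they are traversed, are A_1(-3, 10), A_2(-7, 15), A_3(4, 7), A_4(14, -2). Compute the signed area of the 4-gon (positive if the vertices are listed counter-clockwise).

-28

Cross-terms: 25, -109, -106, 134  ⇒  Σ = -56
Signed area = Σ/2 = -28 (negative ⇒ clockwise traversal).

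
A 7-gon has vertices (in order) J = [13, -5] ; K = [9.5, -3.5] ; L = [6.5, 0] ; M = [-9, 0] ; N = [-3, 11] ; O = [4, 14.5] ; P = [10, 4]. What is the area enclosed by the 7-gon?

196.375

Σ = (2) + (22.75) + (0) + (-99) + (-87.5) + (-129) + (-102) = -392.75
Area = |Σ|/2 = 196.375.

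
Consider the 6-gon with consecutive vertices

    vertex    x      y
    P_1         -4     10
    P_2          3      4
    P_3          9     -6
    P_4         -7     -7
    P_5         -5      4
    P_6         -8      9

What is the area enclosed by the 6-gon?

Apply the shoelace (surveyor's) formula: 2A = Σ (x_i·y_{i+1} − x_{i+1}·y_i), indices taken mod 6.
Σ = (-46) + (-54) + (-105) + (-63) + (-13) + (-44) = -325
Area = |Σ|/2 = 162.5.

162.5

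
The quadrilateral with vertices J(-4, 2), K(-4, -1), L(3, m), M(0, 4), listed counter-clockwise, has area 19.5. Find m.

Write out the shoelace sum; only the two edges meeting at L involve m:
2·Area = [((-4)·m − 3·(-1)) + (3·4 − 0·m)] + 28
       = -4·m + 43 = 39
⇒ m = 1.

1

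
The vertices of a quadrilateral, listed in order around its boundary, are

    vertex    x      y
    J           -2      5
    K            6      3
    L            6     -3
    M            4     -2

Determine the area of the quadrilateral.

Apply the shoelace formula: 2A = Σ (x_i·y_{i+1} − x_{i+1}·y_i), indices taken mod 4.
Σ = (-36) + (-36) + (0) + (16) = -56
Area = |Σ|/2 = 28.

28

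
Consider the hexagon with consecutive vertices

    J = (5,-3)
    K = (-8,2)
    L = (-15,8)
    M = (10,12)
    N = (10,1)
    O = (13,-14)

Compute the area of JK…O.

Apply the surveyor's formula: 2A = Σ (x_i·y_{i+1} − x_{i+1}·y_i), indices taken mod 6.
Cross-terms: -14, -34, -260, -110, -153, 31  ⇒  Σ = -540
Area = |Σ|/2 = 270.

270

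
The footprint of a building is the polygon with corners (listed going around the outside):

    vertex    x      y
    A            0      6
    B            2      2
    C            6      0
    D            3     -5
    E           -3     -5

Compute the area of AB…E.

51

Apply the surveyor's formula: 2A = Σ (x_i·y_{i+1} − x_{i+1}·y_i), indices taken mod 5.
Σ = (-12) + (-12) + (-30) + (-30) + (-18) = -102
Area = |Σ|/2 = 51.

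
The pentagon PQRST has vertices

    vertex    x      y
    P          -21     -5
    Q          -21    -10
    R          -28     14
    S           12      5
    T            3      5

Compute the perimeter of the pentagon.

106

|PQ| = √((0)² + (-5)²) = √25 = 5
|QR| = √((-7)² + (24)²) = √625 = 25
|RS| = √((40)² + (-9)²) = √1681 = 41
|ST| = √((-9)² + (0)²) = √81 = 9
|TP| = √((-24)² + (-10)²) = √676 = 26
Perimeter = 5 + 25 + 41 + 9 + 26 = 106.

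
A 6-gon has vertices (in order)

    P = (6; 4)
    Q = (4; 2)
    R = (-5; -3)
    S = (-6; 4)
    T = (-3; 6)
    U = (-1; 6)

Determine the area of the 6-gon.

60

Σ = (-4) + (-2) + (-38) + (-24) + (-12) + (-40) = -120
Area = |Σ|/2 = 60.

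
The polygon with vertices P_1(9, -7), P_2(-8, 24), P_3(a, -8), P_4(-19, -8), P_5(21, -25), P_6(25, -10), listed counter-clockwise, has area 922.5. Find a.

The doubled signed area Σ (x_i y_{i+1} − x_{i+1} y_i) is linear in a.
With a=0 it equals 1045; the coefficient of a is -32 (from the two edges through P_3).
So -32·a + 1045 = 2·922.5 = 1845 ⇒ a = -25.

-25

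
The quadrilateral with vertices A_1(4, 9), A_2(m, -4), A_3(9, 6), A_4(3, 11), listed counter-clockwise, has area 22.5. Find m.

Write out the shoelace sum; only the two edges meeting at A_2 involve m:
2·Area = [(4·(-4) − m·9) + (m·6 − 9·(-4))] + 64
       = -3·m + 84 = 45
⇒ m = 13.

13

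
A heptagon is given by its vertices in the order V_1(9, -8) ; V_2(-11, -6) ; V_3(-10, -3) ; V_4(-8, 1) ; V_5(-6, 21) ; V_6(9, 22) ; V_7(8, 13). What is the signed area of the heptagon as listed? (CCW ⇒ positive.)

Σ = (-142) + (-27) + (-34) + (-162) + (-321) + (-59) + (-181) = -926
Signed area = Σ/2 = -463 (negative ⇒ clockwise traversal).

-463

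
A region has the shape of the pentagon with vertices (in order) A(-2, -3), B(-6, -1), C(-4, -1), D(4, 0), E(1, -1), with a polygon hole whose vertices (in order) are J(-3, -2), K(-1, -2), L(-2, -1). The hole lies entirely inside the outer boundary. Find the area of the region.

8.5

Outer boundary:
Apply the shoelace formula: 2A = Σ (x_i·y_{i+1} − x_{i+1}·y_i), indices taken mod 5.
A→B: (-2)(-1) − (-6)(-3) = -16
B→C: (-6)(-1) − (-4)(-1) = 2
C→D: (-4)(0) − (4)(-1) = 4
D→E: (4)(-1) − (1)(0) = -4
E→A: (1)(-3) − (-2)(-1) = -5
Σ = -19
Area = |Σ|/2 = 9.5.
Hole:
Apply the shoelace formula: 2A = Σ (x_i·y_{i+1} − x_{i+1}·y_i), indices taken mod 3.
Σ = (4) + (-3) + (1) = 2
Area = |Σ|/2 = 1.
Net area = 9.5 − 1 = 8.5.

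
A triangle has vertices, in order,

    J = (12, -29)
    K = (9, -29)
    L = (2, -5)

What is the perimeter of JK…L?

54

|JK| = √((-3)² + (0)²) = √9 = 3
|KL| = √((-7)² + (24)²) = √625 = 25
|LJ| = √((10)² + (-24)²) = √676 = 26
Perimeter = 3 + 25 + 26 = 54.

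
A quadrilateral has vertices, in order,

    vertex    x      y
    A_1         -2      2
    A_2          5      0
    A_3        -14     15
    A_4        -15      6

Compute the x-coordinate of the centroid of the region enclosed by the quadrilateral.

Apply Gauss's area formula. First the cross-terms c_i = x_i·y_{i+1} − x_{i+1}·y_i:
  -10, 75, 141, -18  ⇒  2A = 188, A = 94.
Then Σ (x_i + x_{i+1})·c_i = -4488, so x̄ = -4488 / (6·94) = -374/47.

-374/47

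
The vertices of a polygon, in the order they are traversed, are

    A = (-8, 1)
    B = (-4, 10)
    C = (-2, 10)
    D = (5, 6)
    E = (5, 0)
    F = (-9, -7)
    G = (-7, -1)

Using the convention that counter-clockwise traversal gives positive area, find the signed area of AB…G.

Apply the shoelace formula: 2A = Σ (x_i·y_{i+1} − x_{i+1}·y_i), indices taken mod 7.
Σ = (-76) + (-20) + (-62) + (-30) + (-35) + (-40) + (-15) = -278
Signed area = Σ/2 = -139 (negative ⇒ clockwise traversal).

-139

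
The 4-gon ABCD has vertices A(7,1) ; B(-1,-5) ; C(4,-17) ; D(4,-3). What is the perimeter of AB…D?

|AB| = √((-8)² + (-6)²) = √100 = 10
|BC| = √((5)² + (-12)²) = √169 = 13
|CD| = √((0)² + (14)²) = √196 = 14
|DA| = √((3)² + (4)²) = √25 = 5
Perimeter = 10 + 13 + 14 + 5 = 42.

42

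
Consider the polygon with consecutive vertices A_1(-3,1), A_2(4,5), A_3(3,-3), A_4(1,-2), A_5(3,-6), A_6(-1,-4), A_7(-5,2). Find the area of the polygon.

44

Apply the surveyor's formula: 2A = Σ (x_i·y_{i+1} − x_{i+1}·y_i), indices taken mod 7.
A_1→A_2: (-3)(5) − (4)(1) = -19
A_2→A_3: (4)(-3) − (3)(5) = -27
A_3→A_4: (3)(-2) − (1)(-3) = -3
A_4→A_5: (1)(-6) − (3)(-2) = 0
A_5→A_6: (3)(-4) − (-1)(-6) = -18
A_6→A_7: (-1)(2) − (-5)(-4) = -22
A_7→A_1: (-5)(1) − (-3)(2) = 1
Σ = -88
Area = |Σ|/2 = 44.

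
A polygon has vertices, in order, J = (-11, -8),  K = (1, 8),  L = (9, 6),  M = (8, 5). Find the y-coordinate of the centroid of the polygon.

Apply Gauss's area formula. First the cross-terms c_i = x_i·y_{i+1} − x_{i+1}·y_i:
  -80, -66, -3, -9  ⇒  2A = -158, A = -79.
Then Σ (y_i + y_{i+1})·c_i = -930, so ȳ = -930 / (6·(-79)) = 155/79.

155/79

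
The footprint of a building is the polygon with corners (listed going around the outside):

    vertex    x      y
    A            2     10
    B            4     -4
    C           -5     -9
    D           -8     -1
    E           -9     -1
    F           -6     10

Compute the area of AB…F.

Apply the shoelace (surveyor's) formula: 2A = Σ (x_i·y_{i+1} − x_{i+1}·y_i), indices taken mod 6.
Σ = (-48) + (-56) + (-67) + (-1) + (-96) + (-80) = -348
Area = |Σ|/2 = 174.

174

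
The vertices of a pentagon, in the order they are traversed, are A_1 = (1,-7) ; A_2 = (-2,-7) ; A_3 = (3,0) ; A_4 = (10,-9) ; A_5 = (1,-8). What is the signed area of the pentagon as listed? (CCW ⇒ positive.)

Σ = (-21) + (21) + (-27) + (-71) + (1) = -97
Signed area = Σ/2 = -48.5 (negative ⇒ clockwise traversal).

-48.5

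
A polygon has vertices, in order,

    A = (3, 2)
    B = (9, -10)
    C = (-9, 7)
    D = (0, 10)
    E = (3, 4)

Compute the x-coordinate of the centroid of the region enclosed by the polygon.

-12/67

Apply Gauss's area formula. First the cross-terms c_i = x_i·y_{i+1} − x_{i+1}·y_i:
  -48, -27, -90, -30, -6  ⇒  2A = -201, A = -100.5.
Then Σ (x_i + x_{i+1})·c_i = 108, so x̄ = 108 / (6·(-100.5)) = -12/67.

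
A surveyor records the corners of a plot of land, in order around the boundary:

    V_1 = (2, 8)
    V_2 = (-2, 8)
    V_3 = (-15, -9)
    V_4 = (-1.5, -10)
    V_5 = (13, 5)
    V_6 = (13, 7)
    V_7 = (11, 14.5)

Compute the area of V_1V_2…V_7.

Apply Gauss's area formula: 2A = Σ (x_i·y_{i+1} − x_{i+1}·y_i), indices taken mod 7.
V_1→V_2: (2)(8) − (-2)(8) = 32
V_2→V_3: (-2)(-9) − (-15)(8) = 138
V_3→V_4: (-15)(-10) − (-1.5)(-9) = 136.5
V_4→V_5: (-1.5)(5) − (13)(-10) = 122.5
V_5→V_6: (13)(7) − (13)(5) = 26
V_6→V_7: (13)(14.5) − (11)(7) = 111.5
V_7→V_1: (11)(8) − (2)(14.5) = 59
Σ = 625.5
Area = |Σ|/2 = 312.75.

312.75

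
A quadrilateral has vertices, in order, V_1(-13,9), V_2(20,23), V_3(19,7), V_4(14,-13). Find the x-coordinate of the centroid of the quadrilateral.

Apply Gauss's area formula. First the cross-terms c_i = x_i·y_{i+1} − x_{i+1}·y_i:
  -479, -297, -345, -43  ⇒  2A = -1164, A = -582.
Then Σ (x_i + x_{i+1})·c_i = -26364, so x̄ = -26364 / (6·(-582)) = 2197/291.

2197/291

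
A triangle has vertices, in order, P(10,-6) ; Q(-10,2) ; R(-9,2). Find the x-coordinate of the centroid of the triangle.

-3

Apply the surveyor's formula. First the cross-terms c_i = x_i·y_{i+1} − x_{i+1}·y_i:
  -40, -2, 34  ⇒  2A = -8, A = -4.
Then Σ (x_i + x_{i+1})·c_i = 72, so x̄ = 72 / (6·(-4)) = -3.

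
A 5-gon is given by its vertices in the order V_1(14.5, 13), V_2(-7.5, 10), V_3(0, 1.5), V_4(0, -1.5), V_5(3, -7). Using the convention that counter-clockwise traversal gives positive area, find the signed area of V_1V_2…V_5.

Σ = (242.5) + (-11.25) + (0) + (4.5) + (140.5) = 376.25
Signed area = Σ/2 = 188.125 (positive ⇒ counter-clockwise traversal).

188.125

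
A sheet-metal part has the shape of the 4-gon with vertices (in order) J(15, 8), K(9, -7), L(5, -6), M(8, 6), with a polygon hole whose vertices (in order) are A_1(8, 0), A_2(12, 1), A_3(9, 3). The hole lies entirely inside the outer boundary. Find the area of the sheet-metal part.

Outer boundary:
Σ = (-177) + (-19) + (78) + (-26) = -144
Area = |Σ|/2 = 72.
Hole:
Apply the shoelace formula: 2A = Σ (x_i·y_{i+1} − x_{i+1}·y_i), indices taken mod 3.
A_1→A_2: (8)(1) − (12)(0) = 8
A_2→A_3: (12)(3) − (9)(1) = 27
A_3→A_1: (9)(0) − (8)(3) = -24
Σ = 11
Area = |Σ|/2 = 5.5.
Net area = 72 − 5.5 = 66.5.

66.5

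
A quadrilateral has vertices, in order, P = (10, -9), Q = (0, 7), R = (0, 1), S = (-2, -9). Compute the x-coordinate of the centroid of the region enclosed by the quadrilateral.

Apply the shoelace (surveyor's) formula. First the cross-terms c_i = x_i·y_{i+1} − x_{i+1}·y_i:
  70, 0, 2, 108  ⇒  2A = 180, A = 90.
Then Σ (x_i + x_{i+1})·c_i = 1560, so x̄ = 1560 / (6·90) = 26/9.

26/9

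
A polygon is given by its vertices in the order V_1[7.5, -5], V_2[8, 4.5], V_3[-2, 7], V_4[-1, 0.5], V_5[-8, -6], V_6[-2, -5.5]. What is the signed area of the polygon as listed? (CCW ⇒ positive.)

Apply the surveyor's formula: 2A = Σ (x_i·y_{i+1} − x_{i+1}·y_i), indices taken mod 6.
Cross-terms: 73.75, 65, 6, 10, 32, 51.25  ⇒  Σ = 238
Signed area = Σ/2 = 119 (positive ⇒ counter-clockwise traversal).

119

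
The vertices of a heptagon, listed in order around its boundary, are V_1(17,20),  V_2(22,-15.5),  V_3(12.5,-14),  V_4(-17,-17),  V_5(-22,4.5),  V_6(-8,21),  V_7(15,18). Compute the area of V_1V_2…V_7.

1304.875

Cross-terms: -703.5, -114.25, -450.5, -450.5, -426, -459, -6  ⇒  Σ = -2609.75
Area = |Σ|/2 = 1304.875.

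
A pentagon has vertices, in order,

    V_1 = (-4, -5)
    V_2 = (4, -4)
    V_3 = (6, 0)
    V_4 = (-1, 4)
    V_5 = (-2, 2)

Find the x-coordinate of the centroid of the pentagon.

Apply the surveyor's formula. First the cross-terms c_i = x_i·y_{i+1} − x_{i+1}·y_i:
  36, 24, 24, 6, 18  ⇒  2A = 108, A = 54.
Then Σ (x_i + x_{i+1})·c_i = 234, so x̄ = 234 / (6·54) = 13/18.

13/18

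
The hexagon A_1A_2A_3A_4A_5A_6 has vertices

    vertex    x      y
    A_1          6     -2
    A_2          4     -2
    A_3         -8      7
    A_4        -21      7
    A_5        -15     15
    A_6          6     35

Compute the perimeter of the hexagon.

106

|A_1A_2| = √((-2)² + (0)²) = √4 = 2
|A_2A_3| = √((-12)² + (9)²) = √225 = 15
|A_3A_4| = √((-13)² + (0)²) = √169 = 13
|A_4A_5| = √((6)² + (8)²) = √100 = 10
|A_5A_6| = √((21)² + (20)²) = √841 = 29
|A_6A_1| = √((0)² + (-37)²) = √1369 = 37
Perimeter = 2 + 15 + 13 + 10 + 29 + 37 = 106.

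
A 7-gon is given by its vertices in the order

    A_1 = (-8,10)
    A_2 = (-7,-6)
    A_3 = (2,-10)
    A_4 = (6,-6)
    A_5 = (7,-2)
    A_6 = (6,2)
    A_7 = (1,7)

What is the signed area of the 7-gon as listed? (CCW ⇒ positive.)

205

Apply the surveyor's formula: 2A = Σ (x_i·y_{i+1} − x_{i+1}·y_i), indices taken mod 7.
Cross-terms: 118, 82, 48, 30, 26, 40, 66  ⇒  Σ = 410
Signed area = Σ/2 = 205 (positive ⇒ counter-clockwise traversal).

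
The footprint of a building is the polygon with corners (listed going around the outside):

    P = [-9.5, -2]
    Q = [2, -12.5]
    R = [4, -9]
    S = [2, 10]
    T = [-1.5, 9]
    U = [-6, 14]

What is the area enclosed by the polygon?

211.875

Apply the shoelace formula: 2A = Σ (x_i·y_{i+1} − x_{i+1}·y_i), indices taken mod 6.
Σ = (122.75) + (32) + (58) + (33) + (33) + (145) = 423.75
Area = |Σ|/2 = 211.875.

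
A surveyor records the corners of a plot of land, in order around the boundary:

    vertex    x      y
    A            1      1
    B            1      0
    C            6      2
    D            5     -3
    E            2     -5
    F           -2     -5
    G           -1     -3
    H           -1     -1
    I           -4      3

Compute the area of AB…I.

40.5

A→B: (1)(0) − (1)(1) = -1
B→C: (1)(2) − (6)(0) = 2
C→D: (6)(-3) − (5)(2) = -28
D→E: (5)(-5) − (2)(-3) = -19
E→F: (2)(-5) − (-2)(-5) = -20
F→G: (-2)(-3) − (-1)(-5) = 1
G→H: (-1)(-1) − (-1)(-3) = -2
H→I: (-1)(3) − (-4)(-1) = -7
I→A: (-4)(1) − (1)(3) = -7
Σ = -81
Area = |Σ|/2 = 40.5.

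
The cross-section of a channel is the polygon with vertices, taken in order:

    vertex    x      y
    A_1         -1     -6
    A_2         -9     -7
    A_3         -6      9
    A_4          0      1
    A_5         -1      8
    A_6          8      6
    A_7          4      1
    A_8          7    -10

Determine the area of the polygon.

180

Apply the shoelace formula: 2A = Σ (x_i·y_{i+1} − x_{i+1}·y_i), indices taken mod 8.
Cross-terms: -47, -123, -6, 1, -70, -16, -47, -52  ⇒  Σ = -360
Area = |Σ|/2 = 180.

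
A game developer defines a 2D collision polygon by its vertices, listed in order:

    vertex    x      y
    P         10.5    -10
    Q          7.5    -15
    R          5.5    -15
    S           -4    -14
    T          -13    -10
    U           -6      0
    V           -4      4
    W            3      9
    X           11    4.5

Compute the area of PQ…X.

Apply the shoelace formula: 2A = Σ (x_i·y_{i+1} − x_{i+1}·y_i), indices taken mod 9.
Σ = (-82.5) + (-30) + (-137) + (-142) + (-60) + (-24) + (-48) + (-85.5) + (-157.25) = -766.25
Area = |Σ|/2 = 383.125.

383.125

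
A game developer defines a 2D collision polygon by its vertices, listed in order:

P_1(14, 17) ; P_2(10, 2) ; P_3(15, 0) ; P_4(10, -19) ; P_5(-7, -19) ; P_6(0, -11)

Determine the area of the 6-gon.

Σ = (-142) + (-30) + (-285) + (-323) + (77) + (154) = -549
Area = |Σ|/2 = 274.5.

274.5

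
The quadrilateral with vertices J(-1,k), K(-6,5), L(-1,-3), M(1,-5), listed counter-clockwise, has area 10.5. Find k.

0

The doubled signed area Σ (x_i y_{i+1} − x_{i+1} y_i) is linear in k.
With k=0 it equals 21; the coefficient of k is 7 (from the two edges through J).
So 7·k + 21 = 2·10.5 = 21 ⇒ k = 0.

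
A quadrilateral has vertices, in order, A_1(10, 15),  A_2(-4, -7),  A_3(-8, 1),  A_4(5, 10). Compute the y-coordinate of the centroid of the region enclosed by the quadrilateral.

Apply the surveyor's formula. First the cross-terms c_i = x_i·y_{i+1} − x_{i+1}·y_i:
  -10, -60, -85, -25  ⇒  2A = -180, A = -90.
Then Σ (y_i + y_{i+1})·c_i = -1280, so ȳ = -1280 / (6·(-90)) = 64/27.

64/27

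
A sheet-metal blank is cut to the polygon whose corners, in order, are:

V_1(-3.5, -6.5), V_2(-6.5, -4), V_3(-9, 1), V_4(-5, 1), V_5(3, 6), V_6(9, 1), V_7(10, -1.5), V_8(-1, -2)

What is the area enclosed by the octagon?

Apply Gauss's area formula: 2A = Σ (x_i·y_{i+1} − x_{i+1}·y_i), indices taken mod 8.
Σ = (-28.25) + (-42.5) + (-4) + (-33) + (-51) + (-23.5) + (-21.5) + (-0.5) = -204.25
Area = |Σ|/2 = 102.125.

102.125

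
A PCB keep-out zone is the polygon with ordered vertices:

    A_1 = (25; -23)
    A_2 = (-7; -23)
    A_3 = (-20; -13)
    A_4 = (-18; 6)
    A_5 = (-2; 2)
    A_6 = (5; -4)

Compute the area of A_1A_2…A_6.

Σ = (-736) + (-369) + (-354) + (-24) + (-2) + (-15) = -1500
Area = |Σ|/2 = 750.

750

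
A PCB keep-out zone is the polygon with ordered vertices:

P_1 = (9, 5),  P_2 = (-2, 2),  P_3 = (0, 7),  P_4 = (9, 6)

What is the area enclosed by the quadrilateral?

P_1→P_2: (9)(2) − (-2)(5) = 28
P_2→P_3: (-2)(7) − (0)(2) = -14
P_3→P_4: (0)(6) − (9)(7) = -63
P_4→P_1: (9)(5) − (9)(6) = -9
Σ = -58
Area = |Σ|/2 = 29.

29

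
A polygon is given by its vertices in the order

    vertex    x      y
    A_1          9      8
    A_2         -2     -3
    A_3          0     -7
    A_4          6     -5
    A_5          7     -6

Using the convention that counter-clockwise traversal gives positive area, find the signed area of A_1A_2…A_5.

77

Apply Gauss's area formula: 2A = Σ (x_i·y_{i+1} − x_{i+1}·y_i), indices taken mod 5.
Cross-terms: -11, 14, 42, -1, 110  ⇒  Σ = 154
Signed area = Σ/2 = 77 (positive ⇒ counter-clockwise traversal).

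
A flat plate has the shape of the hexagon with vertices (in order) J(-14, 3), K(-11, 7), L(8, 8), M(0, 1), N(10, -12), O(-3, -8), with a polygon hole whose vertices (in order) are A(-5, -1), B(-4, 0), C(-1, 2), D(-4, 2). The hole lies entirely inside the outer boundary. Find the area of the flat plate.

220

Outer boundary:
Σ = (-65) + (-144) + (8) + (-10) + (-116) + (-121) = -448
Area = |Σ|/2 = 224.
Hole:
Apply the surveyor's formula: 2A = Σ (x_i·y_{i+1} − x_{i+1}·y_i), indices taken mod 4.
Cross-terms: -4, -8, 6, 14  ⇒  Σ = 8
Area = |Σ|/2 = 4.
Net area = 224 − 4 = 220.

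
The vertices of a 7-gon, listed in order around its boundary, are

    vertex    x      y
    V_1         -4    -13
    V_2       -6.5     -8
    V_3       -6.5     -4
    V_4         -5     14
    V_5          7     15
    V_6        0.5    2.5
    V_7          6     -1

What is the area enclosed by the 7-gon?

225

Apply the shoelace formula: 2A = Σ (x_i·y_{i+1} − x_{i+1}·y_i), indices taken mod 7.
V_1→V_2: (-4)(-8) − (-6.5)(-13) = -52.5
V_2→V_3: (-6.5)(-4) − (-6.5)(-8) = -26
V_3→V_4: (-6.5)(14) − (-5)(-4) = -111
V_4→V_5: (-5)(15) − (7)(14) = -173
V_5→V_6: (7)(2.5) − (0.5)(15) = 10
V_6→V_7: (0.5)(-1) − (6)(2.5) = -15.5
V_7→V_1: (6)(-13) − (-4)(-1) = -82
Σ = -450
Area = |Σ|/2 = 225.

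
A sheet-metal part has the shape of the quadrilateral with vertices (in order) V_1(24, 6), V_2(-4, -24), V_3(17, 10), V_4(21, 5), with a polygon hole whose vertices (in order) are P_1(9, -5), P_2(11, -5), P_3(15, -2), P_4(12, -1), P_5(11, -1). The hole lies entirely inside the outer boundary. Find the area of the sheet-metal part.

139

Outer boundary:
Σ = (-552) + (368) + (-125) + (6) = -303
Area = |Σ|/2 = 151.5.
Hole:
Cross-terms: 10, 53, 9, -1, -46  ⇒  Σ = 25
Area = |Σ|/2 = 12.5.
Net area = 151.5 − 12.5 = 139.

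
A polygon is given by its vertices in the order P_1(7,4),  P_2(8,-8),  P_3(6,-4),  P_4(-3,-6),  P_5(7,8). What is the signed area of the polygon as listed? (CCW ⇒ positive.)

Apply the surveyor's formula: 2A = Σ (x_i·y_{i+1} − x_{i+1}·y_i), indices taken mod 5.
Σ = (-88) + (16) + (-48) + (18) + (-28) = -130
Signed area = Σ/2 = -65 (negative ⇒ clockwise traversal).

-65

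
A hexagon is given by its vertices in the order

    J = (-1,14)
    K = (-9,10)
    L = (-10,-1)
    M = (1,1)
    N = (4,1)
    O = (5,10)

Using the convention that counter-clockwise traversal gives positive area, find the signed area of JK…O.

Σ = (116) + (109) + (-9) + (-3) + (35) + (80) = 328
Signed area = Σ/2 = 164 (positive ⇒ counter-clockwise traversal).

164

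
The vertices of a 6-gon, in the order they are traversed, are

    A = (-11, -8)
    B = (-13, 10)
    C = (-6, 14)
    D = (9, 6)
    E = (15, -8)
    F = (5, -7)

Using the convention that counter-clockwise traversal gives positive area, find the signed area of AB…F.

-421

Apply the shoelace (surveyor's) formula: 2A = Σ (x_i·y_{i+1} − x_{i+1}·y_i), indices taken mod 6.
A→B: (-11)(10) − (-13)(-8) = -214
B→C: (-13)(14) − (-6)(10) = -122
C→D: (-6)(6) − (9)(14) = -162
D→E: (9)(-8) − (15)(6) = -162
E→F: (15)(-7) − (5)(-8) = -65
F→A: (5)(-8) − (-11)(-7) = -117
Σ = -842
Signed area = Σ/2 = -421 (negative ⇒ clockwise traversal).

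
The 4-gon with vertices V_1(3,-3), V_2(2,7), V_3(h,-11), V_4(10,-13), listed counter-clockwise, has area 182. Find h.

-12

Write out the shoelace sum; only the two edges meeting at V_3 involve h:
2·Area = [(2·(-11) − h·7) + (h·(-13) − 10·(-11))] + 36
       = -20·h + 124 = 364
⇒ h = -12.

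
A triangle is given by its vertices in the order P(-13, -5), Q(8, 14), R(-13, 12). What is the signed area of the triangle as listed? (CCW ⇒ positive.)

Cross-terms: -142, 278, 221  ⇒  Σ = 357
Signed area = Σ/2 = 178.5 (positive ⇒ counter-clockwise traversal).

178.5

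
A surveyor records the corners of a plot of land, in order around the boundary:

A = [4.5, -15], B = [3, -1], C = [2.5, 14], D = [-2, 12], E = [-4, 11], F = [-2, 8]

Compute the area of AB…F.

76.5

Apply Gauss's area formula: 2A = Σ (x_i·y_{i+1} − x_{i+1}·y_i), indices taken mod 6.
A→B: (4.5)(-1) − (3)(-15) = 40.5
B→C: (3)(14) − (2.5)(-1) = 44.5
C→D: (2.5)(12) − (-2)(14) = 58
D→E: (-2)(11) − (-4)(12) = 26
E→F: (-4)(8) − (-2)(11) = -10
F→A: (-2)(-15) − (4.5)(8) = -6
Σ = 153
Area = |Σ|/2 = 76.5.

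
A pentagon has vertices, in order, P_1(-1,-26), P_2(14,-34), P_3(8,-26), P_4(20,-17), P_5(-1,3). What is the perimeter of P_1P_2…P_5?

100

|P_1P_2| = √((15)² + (-8)²) = √289 = 17
|P_2P_3| = √((-6)² + (8)²) = √100 = 10
|P_3P_4| = √((12)² + (9)²) = √225 = 15
|P_4P_5| = √((-21)² + (20)²) = √841 = 29
|P_5P_1| = √((0)² + (-29)²) = √841 = 29
Perimeter = 17 + 10 + 15 + 29 + 29 = 100.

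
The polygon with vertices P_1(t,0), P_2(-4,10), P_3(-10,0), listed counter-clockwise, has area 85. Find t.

7

Write out the shoelace sum; only the two edges meeting at P_1 involve t:
2·Area = [((-10)·0 − t·0) + (t·10 − (-4)·0)] + 100
       = 10·t + 100 = 170
⇒ t = 7.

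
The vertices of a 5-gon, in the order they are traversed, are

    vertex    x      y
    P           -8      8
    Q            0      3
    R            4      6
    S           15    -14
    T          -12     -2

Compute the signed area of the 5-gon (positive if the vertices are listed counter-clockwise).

-246

Apply the surveyor's formula: 2A = Σ (x_i·y_{i+1} − x_{i+1}·y_i), indices taken mod 5.
Σ = (-24) + (-12) + (-146) + (-198) + (-112) = -492
Signed area = Σ/2 = -246 (negative ⇒ clockwise traversal).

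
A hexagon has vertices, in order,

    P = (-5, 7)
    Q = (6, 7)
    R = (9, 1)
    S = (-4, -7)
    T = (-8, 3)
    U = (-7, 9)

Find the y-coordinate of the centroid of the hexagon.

132/79

Apply Gauss's area formula. First the cross-terms c_i = x_i·y_{i+1} − x_{i+1}·y_i:
  -77, -57, -59, -68, -51, -4  ⇒  2A = -316, A = -158.
Then Σ (y_i + y_{i+1})·c_i = -1584, so ȳ = -1584 / (6·(-158)) = 132/79.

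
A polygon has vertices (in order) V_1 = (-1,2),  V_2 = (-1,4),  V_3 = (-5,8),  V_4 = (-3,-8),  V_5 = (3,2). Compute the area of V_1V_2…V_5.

Apply the shoelace (surveyor's) formula: 2A = Σ (x_i·y_{i+1} − x_{i+1}·y_i), indices taken mod 5.
Cross-terms: -2, 12, 64, 18, 8  ⇒  Σ = 100
Area = |Σ|/2 = 50.

50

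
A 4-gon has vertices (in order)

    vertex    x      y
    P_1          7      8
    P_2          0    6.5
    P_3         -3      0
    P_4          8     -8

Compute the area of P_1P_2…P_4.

104.5

Σ = (45.5) + (19.5) + (24) + (120) = 209
Area = |Σ|/2 = 104.5.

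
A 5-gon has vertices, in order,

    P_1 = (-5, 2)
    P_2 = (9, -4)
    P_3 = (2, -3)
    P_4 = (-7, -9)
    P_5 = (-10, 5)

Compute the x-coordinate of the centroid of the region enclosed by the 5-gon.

Apply the shoelace (surveyor's) formula. First the cross-terms c_i = x_i·y_{i+1} − x_{i+1}·y_i:
  2, -19, -39, -125, 5  ⇒  2A = -176, A = -88.
Then Σ (x_i + x_{i+1})·c_i = 2044, so x̄ = 2044 / (6·(-88)) = -511/132.

-511/132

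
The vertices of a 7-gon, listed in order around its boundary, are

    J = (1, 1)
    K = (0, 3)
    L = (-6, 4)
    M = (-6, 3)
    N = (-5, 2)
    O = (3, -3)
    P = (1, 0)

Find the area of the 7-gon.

21.5

Apply Gauss's area formula: 2A = Σ (x_i·y_{i+1} − x_{i+1}·y_i), indices taken mod 7.
Σ = (3) + (18) + (6) + (3) + (9) + (3) + (1) = 43
Area = |Σ|/2 = 21.5.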